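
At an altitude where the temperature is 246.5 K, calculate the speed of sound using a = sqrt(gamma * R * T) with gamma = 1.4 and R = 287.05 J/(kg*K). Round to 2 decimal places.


Step 1: gamma * R * T = 1.4 * 287.05 * 246.5 = 99060.955
Step 2: a = sqrt(99060.955) = 314.74 m/s

314.74


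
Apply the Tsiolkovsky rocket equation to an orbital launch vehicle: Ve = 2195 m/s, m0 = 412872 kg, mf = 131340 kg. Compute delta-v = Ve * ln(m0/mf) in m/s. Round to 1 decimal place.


Step 1: Mass ratio m0/mf = 412872 / 131340 = 3.143536
Step 2: ln(3.143536) = 1.145348
Step 3: delta-v = 2195 * 1.145348 = 2514.0 m/s

2514.0


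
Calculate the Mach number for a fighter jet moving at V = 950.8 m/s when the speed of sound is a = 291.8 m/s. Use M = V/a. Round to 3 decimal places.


Step 1: M = V / a = 950.8 / 291.8
Step 2: M = 3.258

3.258


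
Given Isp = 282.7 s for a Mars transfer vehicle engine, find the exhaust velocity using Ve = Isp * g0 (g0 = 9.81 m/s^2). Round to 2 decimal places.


Step 1: Ve = Isp * g0 = 282.7 * 9.81
Step 2: Ve = 2773.29 m/s

2773.29


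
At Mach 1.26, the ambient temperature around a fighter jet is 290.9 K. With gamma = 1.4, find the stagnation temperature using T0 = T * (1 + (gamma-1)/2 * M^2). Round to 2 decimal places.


Step 1: (gamma-1)/2 = 0.2
Step 2: M^2 = 1.5876
Step 3: 1 + 0.2 * 1.5876 = 1.31752
Step 4: T0 = 290.9 * 1.31752 = 383.27 K

383.27


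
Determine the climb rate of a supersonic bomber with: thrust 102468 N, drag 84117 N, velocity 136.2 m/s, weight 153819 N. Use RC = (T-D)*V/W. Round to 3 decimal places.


Step 1: Excess thrust = T - D = 102468 - 84117 = 18351 N
Step 2: Excess power = 18351 * 136.2 = 2499406.2 W
Step 3: RC = 2499406.2 / 153819 = 16.249 m/s

16.249


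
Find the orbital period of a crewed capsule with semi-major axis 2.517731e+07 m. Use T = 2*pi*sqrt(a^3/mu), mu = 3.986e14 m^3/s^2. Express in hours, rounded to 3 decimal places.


Step 1: a^3 / mu = 1.595982e+22 / 3.986e14 = 4.003969e+07
Step 2: sqrt(4.003969e+07) = 6327.6922 s
Step 3: T = 2*pi * 6327.6922 = 39758.06 s
Step 4: T in hours = 39758.06 / 3600 = 11.044 hours

11.044


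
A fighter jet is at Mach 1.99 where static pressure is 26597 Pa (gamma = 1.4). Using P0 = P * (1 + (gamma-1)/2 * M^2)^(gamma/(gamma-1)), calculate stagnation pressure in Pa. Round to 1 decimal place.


Step 1: (gamma-1)/2 * M^2 = 0.2 * 3.9601 = 0.79202
Step 2: 1 + 0.79202 = 1.79202
Step 3: Exponent gamma/(gamma-1) = 3.5
Step 4: P0 = 26597 * 1.79202^3.5 = 204895.6 Pa

204895.6


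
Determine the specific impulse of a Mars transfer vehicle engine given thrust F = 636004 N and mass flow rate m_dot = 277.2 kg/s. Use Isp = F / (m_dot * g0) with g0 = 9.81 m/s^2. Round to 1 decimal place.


Step 1: m_dot * g0 = 277.2 * 9.81 = 2719.33
Step 2: Isp = 636004 / 2719.33 = 233.9 s

233.9


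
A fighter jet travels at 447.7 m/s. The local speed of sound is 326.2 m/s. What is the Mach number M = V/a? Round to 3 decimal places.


Step 1: M = V / a = 447.7 / 326.2
Step 2: M = 1.372

1.372


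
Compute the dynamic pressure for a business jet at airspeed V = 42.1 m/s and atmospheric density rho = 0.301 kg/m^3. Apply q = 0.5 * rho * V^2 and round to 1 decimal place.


Step 1: V^2 = 42.1^2 = 1772.41
Step 2: q = 0.5 * 0.301 * 1772.41
Step 3: q = 266.7 Pa

266.7


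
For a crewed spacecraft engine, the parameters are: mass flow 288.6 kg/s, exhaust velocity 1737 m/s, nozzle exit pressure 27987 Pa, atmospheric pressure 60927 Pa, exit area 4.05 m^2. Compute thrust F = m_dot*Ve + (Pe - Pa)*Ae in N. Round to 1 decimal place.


Step 1: Momentum thrust = m_dot * Ve = 288.6 * 1737 = 501298.2 N
Step 2: Pressure thrust = (Pe - Pa) * Ae = (27987 - 60927) * 4.05 = -133407.00 N
Step 3: Total thrust F = 501298.2 + -133407.00 = 367891.2 N

367891.2


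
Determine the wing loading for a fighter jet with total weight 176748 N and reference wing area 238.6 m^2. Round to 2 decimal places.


Step 1: Wing loading = W / S = 176748 / 238.6
Step 2: Wing loading = 740.77 N/m^2

740.77


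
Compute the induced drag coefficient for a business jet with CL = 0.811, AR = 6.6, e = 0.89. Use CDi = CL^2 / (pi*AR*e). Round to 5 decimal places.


Step 1: CL^2 = 0.811^2 = 0.657721
Step 2: pi * AR * e = 3.14159 * 6.6 * 0.89 = 18.453715
Step 3: CDi = 0.657721 / 18.453715 = 0.03564

0.03564


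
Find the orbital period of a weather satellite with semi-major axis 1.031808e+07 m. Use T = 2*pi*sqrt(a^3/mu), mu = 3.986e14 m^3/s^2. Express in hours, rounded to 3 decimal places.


Step 1: a^3 / mu = 1.098491e+21 / 3.986e14 = 2.755874e+06
Step 2: sqrt(2.755874e+06) = 1660.0826 s
Step 3: T = 2*pi * 1660.0826 = 10430.61 s
Step 4: T in hours = 10430.61 / 3600 = 2.897 hours

2.897


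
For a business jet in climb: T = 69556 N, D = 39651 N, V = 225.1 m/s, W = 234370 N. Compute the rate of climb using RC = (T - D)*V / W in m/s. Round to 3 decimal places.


Step 1: Excess thrust = T - D = 69556 - 39651 = 29905 N
Step 2: Excess power = 29905 * 225.1 = 6731615.5 W
Step 3: RC = 6731615.5 / 234370 = 28.722 m/s

28.722


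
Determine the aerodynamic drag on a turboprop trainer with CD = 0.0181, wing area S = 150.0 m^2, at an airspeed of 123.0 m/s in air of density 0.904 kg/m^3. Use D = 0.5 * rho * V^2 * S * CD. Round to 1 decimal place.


Step 1: Dynamic pressure q = 0.5 * 0.904 * 123.0^2 = 6838.308 Pa
Step 2: Drag D = q * S * CD = 6838.308 * 150.0 * 0.0181
Step 3: D = 18566.0 N

18566.0


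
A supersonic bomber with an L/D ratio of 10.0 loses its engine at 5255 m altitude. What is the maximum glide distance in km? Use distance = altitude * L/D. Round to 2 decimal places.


Step 1: Glide distance = altitude * L/D = 5255 * 10.0 = 52550.0 m
Step 2: Convert to km: 52550.0 / 1000 = 52.55 km

52.55


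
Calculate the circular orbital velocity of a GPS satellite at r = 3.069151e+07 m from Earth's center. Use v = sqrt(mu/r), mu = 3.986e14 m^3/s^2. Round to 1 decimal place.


Step 1: mu / r = 3.986e14 / 3.069151e+07 = 12987304.9583
Step 2: v = sqrt(12987304.9583) = 3603.8 m/s

3603.8


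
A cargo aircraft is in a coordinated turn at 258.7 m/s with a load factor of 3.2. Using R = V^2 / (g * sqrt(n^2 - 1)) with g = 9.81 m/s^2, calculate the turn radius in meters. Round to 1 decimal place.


Step 1: V^2 = 258.7^2 = 66925.69
Step 2: n^2 - 1 = 3.2^2 - 1 = 9.24
Step 3: sqrt(9.24) = 3.039737
Step 4: R = 66925.69 / (9.81 * 3.039737) = 2244.3 m

2244.3


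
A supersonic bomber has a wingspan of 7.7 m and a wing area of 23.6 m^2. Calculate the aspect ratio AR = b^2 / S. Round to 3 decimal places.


Step 1: b^2 = 7.7^2 = 59.29
Step 2: AR = 59.29 / 23.6 = 2.512

2.512


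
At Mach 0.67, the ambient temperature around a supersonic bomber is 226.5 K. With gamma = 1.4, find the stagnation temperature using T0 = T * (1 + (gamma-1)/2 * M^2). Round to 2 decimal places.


Step 1: (gamma-1)/2 = 0.2
Step 2: M^2 = 0.4489
Step 3: 1 + 0.2 * 0.4489 = 1.08978
Step 4: T0 = 226.5 * 1.08978 = 246.84 K

246.84


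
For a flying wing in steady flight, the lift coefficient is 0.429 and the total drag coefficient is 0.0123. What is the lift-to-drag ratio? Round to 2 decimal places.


Step 1: L/D = CL / CD = 0.429 / 0.0123
Step 2: L/D = 34.88

34.88


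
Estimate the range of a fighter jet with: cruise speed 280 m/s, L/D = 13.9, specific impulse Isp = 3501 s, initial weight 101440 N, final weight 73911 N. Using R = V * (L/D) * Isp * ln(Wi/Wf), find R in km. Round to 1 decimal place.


Step 1: Coefficient = V * (L/D) * Isp = 280 * 13.9 * 3501 = 13625892.0 m
Step 2: Wi/Wf = 101440 / 73911 = 1.372461
Step 3: ln(1.372461) = 0.316606
Step 4: R = 13625892.0 * 0.316606 = 4314036.8 m = 4314.0 km

4314.0


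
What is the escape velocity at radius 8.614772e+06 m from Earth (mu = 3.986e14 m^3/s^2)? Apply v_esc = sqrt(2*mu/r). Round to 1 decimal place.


Step 1: 2*mu/r = 2 * 3.986e14 / 8.614772e+06 = 92538723.0213
Step 2: v_esc = sqrt(92538723.0213) = 9619.7 m/s

9619.7


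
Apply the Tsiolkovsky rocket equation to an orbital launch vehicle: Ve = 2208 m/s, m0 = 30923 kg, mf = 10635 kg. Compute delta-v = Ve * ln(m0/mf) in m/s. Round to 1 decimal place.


Step 1: Mass ratio m0/mf = 30923 / 10635 = 2.907663
Step 2: ln(2.907663) = 1.06735
Step 3: delta-v = 2208 * 1.06735 = 2356.7 m/s

2356.7


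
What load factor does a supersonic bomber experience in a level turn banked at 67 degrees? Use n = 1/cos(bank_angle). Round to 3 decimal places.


Step 1: Convert 67 degrees to radians = 1.169371
Step 2: cos(67 deg) = 0.390731
Step 3: n = 1 / 0.390731 = 2.559

2.559


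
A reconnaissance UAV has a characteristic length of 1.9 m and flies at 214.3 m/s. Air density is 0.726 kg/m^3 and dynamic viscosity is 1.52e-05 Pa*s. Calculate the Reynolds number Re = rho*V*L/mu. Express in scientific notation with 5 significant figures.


Step 1: Numerator = rho * V * L = 0.726 * 214.3 * 1.9 = 295.60542
Step 2: Re = 295.60542 / 1.52e-05
Step 3: Re = 1.9448e+07

1.9448e+07


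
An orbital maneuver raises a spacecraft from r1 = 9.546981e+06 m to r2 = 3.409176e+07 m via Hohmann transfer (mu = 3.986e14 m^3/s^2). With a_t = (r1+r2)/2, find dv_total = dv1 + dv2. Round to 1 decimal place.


Step 1: Transfer semi-major axis a_t = (9.546981e+06 + 3.409176e+07) / 2 = 2.181937e+07 m
Step 2: v1 (circular at r1) = sqrt(mu/r1) = 6461.53 m/s
Step 3: v_t1 = sqrt(mu*(2/r1 - 1/a_t)) = 8076.8 m/s
Step 4: dv1 = |8076.8 - 6461.53| = 1615.26 m/s
Step 5: v2 (circular at r2) = 3419.35 m/s, v_t2 = 2261.81 m/s
Step 6: dv2 = |3419.35 - 2261.81| = 1157.54 m/s
Step 7: Total delta-v = 1615.26 + 1157.54 = 2772.8 m/s

2772.8


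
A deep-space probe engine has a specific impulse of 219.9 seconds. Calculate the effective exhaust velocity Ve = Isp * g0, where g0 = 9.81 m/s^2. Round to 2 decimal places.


Step 1: Ve = Isp * g0 = 219.9 * 9.81
Step 2: Ve = 2157.22 m/s

2157.22


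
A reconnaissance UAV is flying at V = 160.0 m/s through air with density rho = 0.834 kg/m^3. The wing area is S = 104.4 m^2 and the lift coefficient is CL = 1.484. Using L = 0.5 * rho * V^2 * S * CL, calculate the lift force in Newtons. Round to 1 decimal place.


Step 1: Calculate dynamic pressure q = 0.5 * 0.834 * 160.0^2 = 0.5 * 0.834 * 25600.0 = 10675.2 Pa
Step 2: Multiply by wing area and lift coefficient: L = 10675.2 * 104.4 * 1.484
Step 3: L = 1114490.88 * 1.484 = 1653904.5 N

1653904.5


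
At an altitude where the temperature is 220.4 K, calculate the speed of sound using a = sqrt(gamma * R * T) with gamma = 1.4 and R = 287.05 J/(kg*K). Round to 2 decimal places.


Step 1: gamma * R * T = 1.4 * 287.05 * 220.4 = 88572.148
Step 2: a = sqrt(88572.148) = 297.61 m/s

297.61


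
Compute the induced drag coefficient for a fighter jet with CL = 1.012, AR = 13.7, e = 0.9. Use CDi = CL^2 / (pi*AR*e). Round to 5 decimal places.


Step 1: CL^2 = 1.012^2 = 1.024144
Step 2: pi * AR * e = 3.14159 * 13.7 * 0.9 = 38.735837
Step 3: CDi = 1.024144 / 38.735837 = 0.02644

0.02644


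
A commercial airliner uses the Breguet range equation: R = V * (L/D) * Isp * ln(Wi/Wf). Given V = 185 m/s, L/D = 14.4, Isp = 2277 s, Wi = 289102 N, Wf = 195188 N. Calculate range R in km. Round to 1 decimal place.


Step 1: Coefficient = V * (L/D) * Isp = 185 * 14.4 * 2277 = 6065928.0 m
Step 2: Wi/Wf = 289102 / 195188 = 1.481146
Step 3: ln(1.481146) = 0.392816
Step 4: R = 6065928.0 * 0.392816 = 2382795.8 m = 2382.8 km

2382.8


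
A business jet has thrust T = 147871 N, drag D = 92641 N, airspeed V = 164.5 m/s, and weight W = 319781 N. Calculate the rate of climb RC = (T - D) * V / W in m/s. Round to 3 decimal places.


Step 1: Excess thrust = T - D = 147871 - 92641 = 55230 N
Step 2: Excess power = 55230 * 164.5 = 9085335.0 W
Step 3: RC = 9085335.0 / 319781 = 28.411 m/s

28.411


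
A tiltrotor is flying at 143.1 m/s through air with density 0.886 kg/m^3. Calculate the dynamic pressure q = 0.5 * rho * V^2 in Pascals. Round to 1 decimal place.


Step 1: V^2 = 143.1^2 = 20477.61
Step 2: q = 0.5 * 0.886 * 20477.61
Step 3: q = 9071.6 Pa

9071.6


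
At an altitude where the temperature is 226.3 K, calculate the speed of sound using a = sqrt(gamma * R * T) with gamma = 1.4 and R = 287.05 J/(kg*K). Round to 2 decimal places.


Step 1: gamma * R * T = 1.4 * 287.05 * 226.3 = 90943.181
Step 2: a = sqrt(90943.181) = 301.57 m/s

301.57


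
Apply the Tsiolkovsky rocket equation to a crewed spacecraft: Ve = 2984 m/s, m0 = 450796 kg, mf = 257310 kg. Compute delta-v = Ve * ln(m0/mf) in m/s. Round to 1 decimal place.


Step 1: Mass ratio m0/mf = 450796 / 257310 = 1.751957
Step 2: ln(1.751957) = 0.560733
Step 3: delta-v = 2984 * 0.560733 = 1673.2 m/s

1673.2


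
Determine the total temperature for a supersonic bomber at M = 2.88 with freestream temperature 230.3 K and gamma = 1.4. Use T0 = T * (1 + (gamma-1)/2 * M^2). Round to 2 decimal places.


Step 1: (gamma-1)/2 = 0.2
Step 2: M^2 = 8.2944
Step 3: 1 + 0.2 * 8.2944 = 2.65888
Step 4: T0 = 230.3 * 2.65888 = 612.34 K

612.34


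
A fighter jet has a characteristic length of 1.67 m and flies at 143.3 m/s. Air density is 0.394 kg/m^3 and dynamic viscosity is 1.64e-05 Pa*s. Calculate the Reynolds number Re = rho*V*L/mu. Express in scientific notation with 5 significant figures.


Step 1: Numerator = rho * V * L = 0.394 * 143.3 * 1.67 = 94.288534
Step 2: Re = 94.288534 / 1.64e-05
Step 3: Re = 5.7493e+06

5.7493e+06


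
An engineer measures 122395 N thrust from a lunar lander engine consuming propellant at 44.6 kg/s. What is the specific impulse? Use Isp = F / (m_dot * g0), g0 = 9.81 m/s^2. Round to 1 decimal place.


Step 1: m_dot * g0 = 44.6 * 9.81 = 437.53
Step 2: Isp = 122395 / 437.53 = 279.7 s

279.7


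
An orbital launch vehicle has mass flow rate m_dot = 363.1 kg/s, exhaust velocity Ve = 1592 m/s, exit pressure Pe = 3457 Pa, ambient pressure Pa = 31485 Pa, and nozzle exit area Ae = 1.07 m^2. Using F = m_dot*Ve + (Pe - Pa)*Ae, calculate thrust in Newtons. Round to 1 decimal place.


Step 1: Momentum thrust = m_dot * Ve = 363.1 * 1592 = 578055.2 N
Step 2: Pressure thrust = (Pe - Pa) * Ae = (3457 - 31485) * 1.07 = -29989.96 N
Step 3: Total thrust F = 578055.2 + -29989.96 = 548065.2 N

548065.2


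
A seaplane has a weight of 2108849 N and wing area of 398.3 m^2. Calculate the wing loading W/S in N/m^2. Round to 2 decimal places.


Step 1: Wing loading = W / S = 2108849 / 398.3
Step 2: Wing loading = 5294.62 N/m^2

5294.62


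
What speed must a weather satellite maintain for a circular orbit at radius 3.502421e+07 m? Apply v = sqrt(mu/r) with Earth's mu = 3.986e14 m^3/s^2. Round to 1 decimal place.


Step 1: mu / r = 3.986e14 / 3.502421e+07 = 11380699.2363
Step 2: v = sqrt(11380699.2363) = 3373.5 m/s

3373.5


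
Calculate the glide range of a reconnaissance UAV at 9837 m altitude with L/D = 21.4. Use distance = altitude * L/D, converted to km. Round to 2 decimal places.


Step 1: Glide distance = altitude * L/D = 9837 * 21.4 = 210511.8 m
Step 2: Convert to km: 210511.8 / 1000 = 210.51 km

210.51


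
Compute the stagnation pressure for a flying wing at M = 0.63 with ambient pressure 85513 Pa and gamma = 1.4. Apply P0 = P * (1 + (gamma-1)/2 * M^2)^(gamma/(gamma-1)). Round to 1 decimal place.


Step 1: (gamma-1)/2 * M^2 = 0.2 * 0.3969 = 0.07938
Step 2: 1 + 0.07938 = 1.07938
Step 3: Exponent gamma/(gamma-1) = 3.5
Step 4: P0 = 85513 * 1.07938^3.5 = 111723.0 Pa

111723.0


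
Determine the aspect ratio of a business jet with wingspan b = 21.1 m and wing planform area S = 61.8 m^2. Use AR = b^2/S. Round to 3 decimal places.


Step 1: b^2 = 21.1^2 = 445.21
Step 2: AR = 445.21 / 61.8 = 7.204

7.204


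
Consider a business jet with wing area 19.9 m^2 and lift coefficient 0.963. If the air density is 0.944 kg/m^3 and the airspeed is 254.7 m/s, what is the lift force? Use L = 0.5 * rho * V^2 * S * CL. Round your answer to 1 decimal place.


Step 1: Calculate dynamic pressure q = 0.5 * 0.944 * 254.7^2 = 0.5 * 0.944 * 64872.09 = 30619.6265 Pa
Step 2: Multiply by wing area and lift coefficient: L = 30619.6265 * 19.9 * 0.963
Step 3: L = 609330.567 * 0.963 = 586785.3 N

586785.3


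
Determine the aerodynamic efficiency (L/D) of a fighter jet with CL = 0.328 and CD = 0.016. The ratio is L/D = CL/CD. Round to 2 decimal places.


Step 1: L/D = CL / CD = 0.328 / 0.016
Step 2: L/D = 20.50

20.50


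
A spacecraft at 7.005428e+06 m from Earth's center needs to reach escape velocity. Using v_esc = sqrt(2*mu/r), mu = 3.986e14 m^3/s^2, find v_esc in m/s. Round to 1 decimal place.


Step 1: 2*mu/r = 2 * 3.986e14 / 7.005428e+06 = 113797472.4742
Step 2: v_esc = sqrt(113797472.4742) = 10667.6 m/s

10667.6


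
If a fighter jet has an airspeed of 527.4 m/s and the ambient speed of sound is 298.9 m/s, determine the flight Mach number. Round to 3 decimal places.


Step 1: M = V / a = 527.4 / 298.9
Step 2: M = 1.764

1.764


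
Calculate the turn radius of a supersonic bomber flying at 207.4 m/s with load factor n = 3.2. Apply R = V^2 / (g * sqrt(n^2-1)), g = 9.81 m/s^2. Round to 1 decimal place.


Step 1: V^2 = 207.4^2 = 43014.76
Step 2: n^2 - 1 = 3.2^2 - 1 = 9.24
Step 3: sqrt(9.24) = 3.039737
Step 4: R = 43014.76 / (9.81 * 3.039737) = 1442.5 m

1442.5


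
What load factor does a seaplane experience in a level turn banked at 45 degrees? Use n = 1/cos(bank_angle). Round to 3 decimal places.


Step 1: Convert 45 degrees to radians = 0.785398
Step 2: cos(45 deg) = 0.707107
Step 3: n = 1 / 0.707107 = 1.414

1.414


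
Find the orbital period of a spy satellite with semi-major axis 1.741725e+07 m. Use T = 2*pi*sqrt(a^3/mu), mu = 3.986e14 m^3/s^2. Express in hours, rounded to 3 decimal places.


Step 1: a^3 / mu = 5.283707e+21 / 3.986e14 = 1.325566e+07
Step 2: sqrt(1.325566e+07) = 3640.8328 s
Step 3: T = 2*pi * 3640.8328 = 22876.03 s
Step 4: T in hours = 22876.03 / 3600 = 6.354 hours

6.354


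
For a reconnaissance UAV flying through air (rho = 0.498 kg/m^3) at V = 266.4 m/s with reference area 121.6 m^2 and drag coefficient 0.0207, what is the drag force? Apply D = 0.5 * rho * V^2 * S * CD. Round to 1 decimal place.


Step 1: Dynamic pressure q = 0.5 * 0.498 * 266.4^2 = 17671.271 Pa
Step 2: Drag D = q * S * CD = 17671.271 * 121.6 * 0.0207
Step 3: D = 44480.7 N

44480.7


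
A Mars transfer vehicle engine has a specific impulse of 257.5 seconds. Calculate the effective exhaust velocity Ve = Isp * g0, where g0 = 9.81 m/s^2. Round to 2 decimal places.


Step 1: Ve = Isp * g0 = 257.5 * 9.81
Step 2: Ve = 2526.08 m/s

2526.08


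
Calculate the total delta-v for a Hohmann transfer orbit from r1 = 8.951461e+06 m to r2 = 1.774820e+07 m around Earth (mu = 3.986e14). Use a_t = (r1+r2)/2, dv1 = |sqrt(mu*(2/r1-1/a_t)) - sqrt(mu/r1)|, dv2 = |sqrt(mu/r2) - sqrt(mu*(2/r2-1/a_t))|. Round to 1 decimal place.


Step 1: Transfer semi-major axis a_t = (8.951461e+06 + 1.774820e+07) / 2 = 1.334983e+07 m
Step 2: v1 (circular at r1) = sqrt(mu/r1) = 6673.01 m/s
Step 3: v_t1 = sqrt(mu*(2/r1 - 1/a_t)) = 7694.16 m/s
Step 4: dv1 = |7694.16 - 6673.01| = 1021.15 m/s
Step 5: v2 (circular at r2) = 4739.05 m/s, v_t2 = 3880.62 m/s
Step 6: dv2 = |4739.05 - 3880.62| = 858.44 m/s
Step 7: Total delta-v = 1021.15 + 858.44 = 1879.6 m/s

1879.6


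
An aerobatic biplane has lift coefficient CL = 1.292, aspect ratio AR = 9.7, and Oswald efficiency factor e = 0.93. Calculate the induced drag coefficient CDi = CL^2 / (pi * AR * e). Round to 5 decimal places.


Step 1: CL^2 = 1.292^2 = 1.669264
Step 2: pi * AR * e = 3.14159 * 9.7 * 0.93 = 28.340307
Step 3: CDi = 1.669264 / 28.340307 = 0.05890

0.05890


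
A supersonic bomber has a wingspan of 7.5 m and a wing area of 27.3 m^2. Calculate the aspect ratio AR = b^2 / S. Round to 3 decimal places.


Step 1: b^2 = 7.5^2 = 56.25
Step 2: AR = 56.25 / 27.3 = 2.060

2.060


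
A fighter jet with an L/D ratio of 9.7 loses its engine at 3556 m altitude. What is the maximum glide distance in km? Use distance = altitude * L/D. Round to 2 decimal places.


Step 1: Glide distance = altitude * L/D = 3556 * 9.7 = 34493.2 m
Step 2: Convert to km: 34493.2 / 1000 = 34.49 km

34.49


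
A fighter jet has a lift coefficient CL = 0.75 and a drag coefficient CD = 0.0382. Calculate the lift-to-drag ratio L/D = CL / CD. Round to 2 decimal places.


Step 1: L/D = CL / CD = 0.75 / 0.0382
Step 2: L/D = 19.63

19.63


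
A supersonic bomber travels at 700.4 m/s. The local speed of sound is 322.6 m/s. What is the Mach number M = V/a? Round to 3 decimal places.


Step 1: M = V / a = 700.4 / 322.6
Step 2: M = 2.171

2.171


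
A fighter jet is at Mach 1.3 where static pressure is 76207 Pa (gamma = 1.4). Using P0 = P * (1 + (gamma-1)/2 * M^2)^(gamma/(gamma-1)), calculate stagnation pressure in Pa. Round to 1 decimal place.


Step 1: (gamma-1)/2 * M^2 = 0.2 * 1.69 = 0.338
Step 2: 1 + 0.338 = 1.338
Step 3: Exponent gamma/(gamma-1) = 3.5
Step 4: P0 = 76207 * 1.338^3.5 = 211150.1 Pa

211150.1


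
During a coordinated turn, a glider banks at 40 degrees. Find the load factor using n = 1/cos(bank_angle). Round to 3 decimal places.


Step 1: Convert 40 degrees to radians = 0.698132
Step 2: cos(40 deg) = 0.766044
Step 3: n = 1 / 0.766044 = 1.305

1.305


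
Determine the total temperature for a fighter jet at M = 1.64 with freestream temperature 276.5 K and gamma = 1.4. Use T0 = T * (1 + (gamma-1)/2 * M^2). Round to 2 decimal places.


Step 1: (gamma-1)/2 = 0.2
Step 2: M^2 = 2.6896
Step 3: 1 + 0.2 * 2.6896 = 1.53792
Step 4: T0 = 276.5 * 1.53792 = 425.23 K

425.23


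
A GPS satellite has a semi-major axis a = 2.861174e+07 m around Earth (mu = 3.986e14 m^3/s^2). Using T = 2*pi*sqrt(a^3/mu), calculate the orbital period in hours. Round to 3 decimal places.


Step 1: a^3 / mu = 2.342248e+22 / 3.986e14 = 5.876186e+07
Step 2: sqrt(5.876186e+07) = 7665.6283 s
Step 3: T = 2*pi * 7665.6283 = 48164.56 s
Step 4: T in hours = 48164.56 / 3600 = 13.379 hours

13.379


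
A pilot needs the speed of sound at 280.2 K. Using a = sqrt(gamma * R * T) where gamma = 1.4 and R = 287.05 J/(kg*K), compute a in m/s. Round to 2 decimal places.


Step 1: gamma * R * T = 1.4 * 287.05 * 280.2 = 112603.974
Step 2: a = sqrt(112603.974) = 335.57 m/s

335.57


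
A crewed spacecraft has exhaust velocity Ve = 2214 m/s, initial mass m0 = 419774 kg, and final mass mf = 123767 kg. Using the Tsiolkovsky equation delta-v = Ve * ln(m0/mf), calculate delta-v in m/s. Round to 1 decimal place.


Step 1: Mass ratio m0/mf = 419774 / 123767 = 3.391647
Step 2: ln(3.391647) = 1.221316
Step 3: delta-v = 2214 * 1.221316 = 2704.0 m/s

2704.0


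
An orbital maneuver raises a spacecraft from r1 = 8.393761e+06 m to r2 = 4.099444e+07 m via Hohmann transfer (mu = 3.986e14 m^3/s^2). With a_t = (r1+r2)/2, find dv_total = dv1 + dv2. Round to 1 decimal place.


Step 1: Transfer semi-major axis a_t = (8.393761e+06 + 4.099444e+07) / 2 = 2.469410e+07 m
Step 2: v1 (circular at r1) = sqrt(mu/r1) = 6891.13 m/s
Step 3: v_t1 = sqrt(mu*(2/r1 - 1/a_t)) = 8878.84 m/s
Step 4: dv1 = |8878.84 - 6891.13| = 1987.71 m/s
Step 5: v2 (circular at r2) = 3118.22 m/s, v_t2 = 1817.97 m/s
Step 6: dv2 = |3118.22 - 1817.97| = 1300.24 m/s
Step 7: Total delta-v = 1987.71 + 1300.24 = 3288.0 m/s

3288.0


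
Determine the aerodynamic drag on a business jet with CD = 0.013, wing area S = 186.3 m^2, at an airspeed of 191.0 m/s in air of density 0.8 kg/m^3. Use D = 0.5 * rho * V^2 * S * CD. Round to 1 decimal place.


Step 1: Dynamic pressure q = 0.5 * 0.8 * 191.0^2 = 14592.4 Pa
Step 2: Drag D = q * S * CD = 14592.4 * 186.3 * 0.013
Step 3: D = 35341.3 N

35341.3


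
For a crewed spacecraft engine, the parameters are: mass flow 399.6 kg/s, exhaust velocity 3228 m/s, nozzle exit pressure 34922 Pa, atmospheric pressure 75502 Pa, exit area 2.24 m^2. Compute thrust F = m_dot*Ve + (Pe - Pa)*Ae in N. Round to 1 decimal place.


Step 1: Momentum thrust = m_dot * Ve = 399.6 * 3228 = 1289908.8 N
Step 2: Pressure thrust = (Pe - Pa) * Ae = (34922 - 75502) * 2.24 = -90899.20 N
Step 3: Total thrust F = 1289908.8 + -90899.20 = 1199009.6 N

1199009.6


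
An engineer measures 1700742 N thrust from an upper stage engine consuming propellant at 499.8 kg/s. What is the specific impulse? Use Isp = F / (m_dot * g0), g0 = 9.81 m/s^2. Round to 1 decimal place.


Step 1: m_dot * g0 = 499.8 * 9.81 = 4903.04
Step 2: Isp = 1700742 / 4903.04 = 346.9 s

346.9


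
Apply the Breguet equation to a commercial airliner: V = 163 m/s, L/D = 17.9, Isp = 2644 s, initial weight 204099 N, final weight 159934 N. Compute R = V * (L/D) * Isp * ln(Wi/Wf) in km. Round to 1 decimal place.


Step 1: Coefficient = V * (L/D) * Isp = 163 * 17.9 * 2644 = 7714398.8 m
Step 2: Wi/Wf = 204099 / 159934 = 1.276145
Step 3: ln(1.276145) = 0.243844
Step 4: R = 7714398.8 * 0.243844 = 1881109.4 m = 1881.1 km

1881.1


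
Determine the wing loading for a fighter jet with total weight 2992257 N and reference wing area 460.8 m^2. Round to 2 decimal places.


Step 1: Wing loading = W / S = 2992257 / 460.8
Step 2: Wing loading = 6493.61 N/m^2

6493.61


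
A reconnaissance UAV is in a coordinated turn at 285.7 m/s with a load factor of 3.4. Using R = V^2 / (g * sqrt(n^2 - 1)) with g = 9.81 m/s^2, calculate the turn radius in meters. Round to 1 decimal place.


Step 1: V^2 = 285.7^2 = 81624.49
Step 2: n^2 - 1 = 3.4^2 - 1 = 10.56
Step 3: sqrt(10.56) = 3.249615
Step 4: R = 81624.49 / (9.81 * 3.249615) = 2560.5 m

2560.5


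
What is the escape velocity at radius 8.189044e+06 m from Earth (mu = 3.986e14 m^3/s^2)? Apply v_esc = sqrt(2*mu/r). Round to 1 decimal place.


Step 1: 2*mu/r = 2 * 3.986e14 / 8.189044e+06 = 97349580.7325
Step 2: v_esc = sqrt(97349580.7325) = 9866.6 m/s

9866.6


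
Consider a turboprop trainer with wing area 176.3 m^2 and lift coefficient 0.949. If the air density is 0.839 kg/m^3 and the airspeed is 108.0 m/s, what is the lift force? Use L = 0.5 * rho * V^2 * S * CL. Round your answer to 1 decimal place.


Step 1: Calculate dynamic pressure q = 0.5 * 0.839 * 108.0^2 = 0.5 * 0.839 * 11664.0 = 4893.048 Pa
Step 2: Multiply by wing area and lift coefficient: L = 4893.048 * 176.3 * 0.949
Step 3: L = 862644.3624 * 0.949 = 818649.5 N

818649.5


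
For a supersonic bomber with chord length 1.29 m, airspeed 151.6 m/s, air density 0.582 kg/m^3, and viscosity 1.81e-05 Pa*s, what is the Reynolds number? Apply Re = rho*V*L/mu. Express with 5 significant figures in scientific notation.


Step 1: Numerator = rho * V * L = 0.582 * 151.6 * 1.29 = 113.818248
Step 2: Re = 113.818248 / 1.81e-05
Step 3: Re = 6.2883e+06

6.2883e+06


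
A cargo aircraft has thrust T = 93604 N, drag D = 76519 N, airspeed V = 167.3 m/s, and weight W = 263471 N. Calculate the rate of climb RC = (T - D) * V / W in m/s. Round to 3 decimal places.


Step 1: Excess thrust = T - D = 93604 - 76519 = 17085 N
Step 2: Excess power = 17085 * 167.3 = 2858320.5 W
Step 3: RC = 2858320.5 / 263471 = 10.849 m/s

10.849


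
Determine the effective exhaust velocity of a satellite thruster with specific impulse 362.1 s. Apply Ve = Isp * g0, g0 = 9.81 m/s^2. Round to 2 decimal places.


Step 1: Ve = Isp * g0 = 362.1 * 9.81
Step 2: Ve = 3552.20 m/s

3552.20


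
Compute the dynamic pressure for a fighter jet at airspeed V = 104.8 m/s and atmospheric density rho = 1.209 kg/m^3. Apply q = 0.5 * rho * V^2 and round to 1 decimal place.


Step 1: V^2 = 104.8^2 = 10983.04
Step 2: q = 0.5 * 1.209 * 10983.04
Step 3: q = 6639.2 Pa

6639.2


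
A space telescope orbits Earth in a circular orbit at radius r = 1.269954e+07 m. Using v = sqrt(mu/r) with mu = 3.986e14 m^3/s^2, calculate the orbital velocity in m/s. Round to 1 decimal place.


Step 1: mu / r = 3.986e14 / 1.269954e+07 = 31386963.6223
Step 2: v = sqrt(31386963.6223) = 5602.4 m/s

5602.4


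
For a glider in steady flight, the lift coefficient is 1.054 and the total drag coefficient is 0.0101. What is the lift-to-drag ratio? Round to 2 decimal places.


Step 1: L/D = CL / CD = 1.054 / 0.0101
Step 2: L/D = 104.36

104.36


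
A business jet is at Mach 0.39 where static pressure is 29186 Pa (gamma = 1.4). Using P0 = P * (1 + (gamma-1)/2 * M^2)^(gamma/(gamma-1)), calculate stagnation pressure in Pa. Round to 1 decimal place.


Step 1: (gamma-1)/2 * M^2 = 0.2 * 0.1521 = 0.03042
Step 2: 1 + 0.03042 = 1.03042
Step 3: Exponent gamma/(gamma-1) = 3.5
Step 4: P0 = 29186 * 1.03042^3.5 = 32413.4 Pa

32413.4


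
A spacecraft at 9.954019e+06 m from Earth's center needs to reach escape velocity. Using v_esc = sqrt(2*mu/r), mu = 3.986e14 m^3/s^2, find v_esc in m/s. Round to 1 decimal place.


Step 1: 2*mu/r = 2 * 3.986e14 / 9.954019e+06 = 80088253.7998
Step 2: v_esc = sqrt(80088253.7998) = 8949.2 m/s

8949.2


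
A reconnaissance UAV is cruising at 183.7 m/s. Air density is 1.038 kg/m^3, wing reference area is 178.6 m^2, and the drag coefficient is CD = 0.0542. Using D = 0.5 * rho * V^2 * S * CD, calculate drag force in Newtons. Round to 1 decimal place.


Step 1: Dynamic pressure q = 0.5 * 1.038 * 183.7^2 = 17514.0131 Pa
Step 2: Drag D = q * S * CD = 17514.0131 * 178.6 * 0.0542
Step 3: D = 169537.7 N

169537.7


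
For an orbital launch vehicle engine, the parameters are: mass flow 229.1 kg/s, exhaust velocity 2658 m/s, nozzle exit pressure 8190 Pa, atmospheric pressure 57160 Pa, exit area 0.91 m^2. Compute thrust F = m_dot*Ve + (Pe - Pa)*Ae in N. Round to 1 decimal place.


Step 1: Momentum thrust = m_dot * Ve = 229.1 * 2658 = 608947.8 N
Step 2: Pressure thrust = (Pe - Pa) * Ae = (8190 - 57160) * 0.91 = -44562.70 N
Step 3: Total thrust F = 608947.8 + -44562.70 = 564385.1 N

564385.1


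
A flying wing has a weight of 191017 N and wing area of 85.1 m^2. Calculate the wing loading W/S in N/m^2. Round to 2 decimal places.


Step 1: Wing loading = W / S = 191017 / 85.1
Step 2: Wing loading = 2244.62 N/m^2

2244.62


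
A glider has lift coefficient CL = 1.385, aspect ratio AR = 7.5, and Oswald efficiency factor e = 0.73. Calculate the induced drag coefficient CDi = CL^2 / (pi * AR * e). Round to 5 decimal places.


Step 1: CL^2 = 1.385^2 = 1.918225
Step 2: pi * AR * e = 3.14159 * 7.5 * 0.73 = 17.20022
Step 3: CDi = 1.918225 / 17.20022 = 0.11152

0.11152


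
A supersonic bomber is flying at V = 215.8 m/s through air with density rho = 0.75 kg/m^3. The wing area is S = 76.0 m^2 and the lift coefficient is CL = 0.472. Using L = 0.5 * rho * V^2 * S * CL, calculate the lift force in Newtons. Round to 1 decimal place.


Step 1: Calculate dynamic pressure q = 0.5 * 0.75 * 215.8^2 = 0.5 * 0.75 * 46569.64 = 17463.615 Pa
Step 2: Multiply by wing area and lift coefficient: L = 17463.615 * 76.0 * 0.472
Step 3: L = 1327234.74 * 0.472 = 626454.8 N

626454.8


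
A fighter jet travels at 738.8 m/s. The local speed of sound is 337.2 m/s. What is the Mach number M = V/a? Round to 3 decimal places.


Step 1: M = V / a = 738.8 / 337.2
Step 2: M = 2.191

2.191


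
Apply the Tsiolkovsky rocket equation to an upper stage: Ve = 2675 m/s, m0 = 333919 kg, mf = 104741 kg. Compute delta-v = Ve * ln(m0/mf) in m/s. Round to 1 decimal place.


Step 1: Mass ratio m0/mf = 333919 / 104741 = 3.188045
Step 2: ln(3.188045) = 1.159408
Step 3: delta-v = 2675 * 1.159408 = 3101.4 m/s

3101.4


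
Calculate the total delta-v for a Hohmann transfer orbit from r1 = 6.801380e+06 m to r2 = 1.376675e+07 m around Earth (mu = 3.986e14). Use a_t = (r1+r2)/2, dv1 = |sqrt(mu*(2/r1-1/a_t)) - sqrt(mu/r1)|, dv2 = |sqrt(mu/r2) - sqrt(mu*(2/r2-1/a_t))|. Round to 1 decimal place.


Step 1: Transfer semi-major axis a_t = (6.801380e+06 + 1.376675e+07) / 2 = 1.028406e+07 m
Step 2: v1 (circular at r1) = sqrt(mu/r1) = 7655.44 m/s
Step 3: v_t1 = sqrt(mu*(2/r1 - 1/a_t)) = 8857.34 m/s
Step 4: dv1 = |8857.34 - 7655.44| = 1201.9 m/s
Step 5: v2 (circular at r2) = 5380.88 m/s, v_t2 = 4375.92 m/s
Step 6: dv2 = |5380.88 - 4375.92| = 1004.96 m/s
Step 7: Total delta-v = 1201.9 + 1004.96 = 2206.9 m/s

2206.9


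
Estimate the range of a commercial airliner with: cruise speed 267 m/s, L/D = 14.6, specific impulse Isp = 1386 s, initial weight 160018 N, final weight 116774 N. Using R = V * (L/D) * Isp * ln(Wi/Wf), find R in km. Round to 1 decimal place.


Step 1: Coefficient = V * (L/D) * Isp = 267 * 14.6 * 1386 = 5402905.2 m
Step 2: Wi/Wf = 160018 / 116774 = 1.370322
Step 3: ln(1.370322) = 0.315046
Step 4: R = 5402905.2 * 0.315046 = 1702162.9 m = 1702.2 km

1702.2


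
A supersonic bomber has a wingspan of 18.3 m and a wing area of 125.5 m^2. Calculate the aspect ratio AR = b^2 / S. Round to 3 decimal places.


Step 1: b^2 = 18.3^2 = 334.89
Step 2: AR = 334.89 / 125.5 = 2.668

2.668


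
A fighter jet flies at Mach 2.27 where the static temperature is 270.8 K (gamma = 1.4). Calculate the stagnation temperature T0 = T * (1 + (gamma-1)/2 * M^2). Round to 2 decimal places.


Step 1: (gamma-1)/2 = 0.2
Step 2: M^2 = 5.1529
Step 3: 1 + 0.2 * 5.1529 = 2.03058
Step 4: T0 = 270.8 * 2.03058 = 549.88 K

549.88


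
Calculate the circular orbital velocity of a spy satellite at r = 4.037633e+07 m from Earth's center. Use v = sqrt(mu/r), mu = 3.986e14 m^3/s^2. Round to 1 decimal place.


Step 1: mu / r = 3.986e14 / 4.037633e+07 = 9872120.6212
Step 2: v = sqrt(9872120.6212) = 3142.0 m/s

3142.0


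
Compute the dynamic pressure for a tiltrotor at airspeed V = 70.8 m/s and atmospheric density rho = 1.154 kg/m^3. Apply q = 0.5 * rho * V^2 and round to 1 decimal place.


Step 1: V^2 = 70.8^2 = 5012.64
Step 2: q = 0.5 * 1.154 * 5012.64
Step 3: q = 2892.3 Pa

2892.3


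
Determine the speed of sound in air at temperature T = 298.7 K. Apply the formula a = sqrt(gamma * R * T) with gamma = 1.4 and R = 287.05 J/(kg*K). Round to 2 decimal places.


Step 1: gamma * R * T = 1.4 * 287.05 * 298.7 = 120038.569
Step 2: a = sqrt(120038.569) = 346.47 m/s

346.47


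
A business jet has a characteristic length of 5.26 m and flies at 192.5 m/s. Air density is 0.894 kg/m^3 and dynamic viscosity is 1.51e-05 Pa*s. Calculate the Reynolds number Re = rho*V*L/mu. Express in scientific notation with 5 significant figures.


Step 1: Numerator = rho * V * L = 0.894 * 192.5 * 5.26 = 905.2197
Step 2: Re = 905.2197 / 1.51e-05
Step 3: Re = 5.9948e+07

5.9948e+07


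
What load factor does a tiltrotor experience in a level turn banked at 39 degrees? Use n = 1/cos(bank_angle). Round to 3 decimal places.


Step 1: Convert 39 degrees to radians = 0.680678
Step 2: cos(39 deg) = 0.777146
Step 3: n = 1 / 0.777146 = 1.287

1.287


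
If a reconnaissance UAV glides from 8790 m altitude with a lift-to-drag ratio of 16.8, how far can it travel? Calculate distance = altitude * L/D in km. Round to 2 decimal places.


Step 1: Glide distance = altitude * L/D = 8790 * 16.8 = 147672.0 m
Step 2: Convert to km: 147672.0 / 1000 = 147.67 km

147.67


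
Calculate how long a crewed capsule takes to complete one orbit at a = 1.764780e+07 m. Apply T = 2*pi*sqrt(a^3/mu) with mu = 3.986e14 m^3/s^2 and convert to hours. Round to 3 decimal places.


Step 1: a^3 / mu = 5.496316e+21 / 3.986e14 = 1.378905e+07
Step 2: sqrt(1.378905e+07) = 3713.3614 s
Step 3: T = 2*pi * 3713.3614 = 23331.74 s
Step 4: T in hours = 23331.74 / 3600 = 6.481 hours

6.481


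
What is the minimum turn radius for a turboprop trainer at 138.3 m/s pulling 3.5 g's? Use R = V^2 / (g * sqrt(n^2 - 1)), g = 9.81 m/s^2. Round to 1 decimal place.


Step 1: V^2 = 138.3^2 = 19126.89
Step 2: n^2 - 1 = 3.5^2 - 1 = 11.25
Step 3: sqrt(11.25) = 3.354102
Step 4: R = 19126.89 / (9.81 * 3.354102) = 581.3 m

581.3


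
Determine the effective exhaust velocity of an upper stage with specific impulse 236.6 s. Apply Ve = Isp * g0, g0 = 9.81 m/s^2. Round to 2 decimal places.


Step 1: Ve = Isp * g0 = 236.6 * 9.81
Step 2: Ve = 2321.05 m/s

2321.05


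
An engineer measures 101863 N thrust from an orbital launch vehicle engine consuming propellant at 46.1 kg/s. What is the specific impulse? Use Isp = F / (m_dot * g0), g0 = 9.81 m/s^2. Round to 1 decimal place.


Step 1: m_dot * g0 = 46.1 * 9.81 = 452.24
Step 2: Isp = 101863 / 452.24 = 225.2 s

225.2


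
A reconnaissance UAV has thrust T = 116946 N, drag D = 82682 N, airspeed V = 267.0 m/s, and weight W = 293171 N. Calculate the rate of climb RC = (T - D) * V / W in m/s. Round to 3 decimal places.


Step 1: Excess thrust = T - D = 116946 - 82682 = 34264 N
Step 2: Excess power = 34264 * 267.0 = 9148488.0 W
Step 3: RC = 9148488.0 / 293171 = 31.205 m/s

31.205


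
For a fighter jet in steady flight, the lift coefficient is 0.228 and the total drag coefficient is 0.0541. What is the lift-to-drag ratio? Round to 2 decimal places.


Step 1: L/D = CL / CD = 0.228 / 0.0541
Step 2: L/D = 4.21

4.21


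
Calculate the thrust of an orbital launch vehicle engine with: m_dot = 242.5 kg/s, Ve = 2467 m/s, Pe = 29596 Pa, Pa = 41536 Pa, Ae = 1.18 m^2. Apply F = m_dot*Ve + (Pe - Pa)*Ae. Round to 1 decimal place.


Step 1: Momentum thrust = m_dot * Ve = 242.5 * 2467 = 598247.5 N
Step 2: Pressure thrust = (Pe - Pa) * Ae = (29596 - 41536) * 1.18 = -14089.20 N
Step 3: Total thrust F = 598247.5 + -14089.20 = 584158.3 N

584158.3


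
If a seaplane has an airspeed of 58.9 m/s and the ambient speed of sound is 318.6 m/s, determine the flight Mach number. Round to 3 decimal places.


Step 1: M = V / a = 58.9 / 318.6
Step 2: M = 0.185

0.185


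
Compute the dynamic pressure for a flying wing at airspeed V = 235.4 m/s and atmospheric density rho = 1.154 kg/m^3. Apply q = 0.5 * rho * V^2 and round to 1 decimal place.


Step 1: V^2 = 235.4^2 = 55413.16
Step 2: q = 0.5 * 1.154 * 55413.16
Step 3: q = 31973.4 Pa

31973.4


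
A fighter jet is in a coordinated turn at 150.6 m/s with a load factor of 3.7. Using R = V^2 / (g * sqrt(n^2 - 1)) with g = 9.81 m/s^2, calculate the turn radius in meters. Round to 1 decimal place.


Step 1: V^2 = 150.6^2 = 22680.36
Step 2: n^2 - 1 = 3.7^2 - 1 = 12.69
Step 3: sqrt(12.69) = 3.562303
Step 4: R = 22680.36 / (9.81 * 3.562303) = 649.0 m

649.0


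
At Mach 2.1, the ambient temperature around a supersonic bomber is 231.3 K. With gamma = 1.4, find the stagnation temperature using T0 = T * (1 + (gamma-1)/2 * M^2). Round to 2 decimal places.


Step 1: (gamma-1)/2 = 0.2
Step 2: M^2 = 4.41
Step 3: 1 + 0.2 * 4.41 = 1.882
Step 4: T0 = 231.3 * 1.882 = 435.31 K

435.31


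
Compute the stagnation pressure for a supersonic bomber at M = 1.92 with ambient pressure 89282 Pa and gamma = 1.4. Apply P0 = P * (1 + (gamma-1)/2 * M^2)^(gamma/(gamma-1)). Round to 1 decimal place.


Step 1: (gamma-1)/2 * M^2 = 0.2 * 3.6864 = 0.73728
Step 2: 1 + 0.73728 = 1.73728
Step 3: Exponent gamma/(gamma-1) = 3.5
Step 4: P0 = 89282 * 1.73728^3.5 = 617032.8 Pa

617032.8


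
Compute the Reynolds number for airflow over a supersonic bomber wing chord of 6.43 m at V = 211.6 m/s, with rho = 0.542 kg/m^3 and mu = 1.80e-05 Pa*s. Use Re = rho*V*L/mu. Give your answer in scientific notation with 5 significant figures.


Step 1: Numerator = rho * V * L = 0.542 * 211.6 * 6.43 = 737.438696
Step 2: Re = 737.438696 / 1.80e-05
Step 3: Re = 4.0969e+07

4.0969e+07


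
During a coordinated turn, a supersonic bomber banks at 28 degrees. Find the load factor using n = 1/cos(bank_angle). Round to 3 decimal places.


Step 1: Convert 28 degrees to radians = 0.488692
Step 2: cos(28 deg) = 0.882948
Step 3: n = 1 / 0.882948 = 1.133

1.133


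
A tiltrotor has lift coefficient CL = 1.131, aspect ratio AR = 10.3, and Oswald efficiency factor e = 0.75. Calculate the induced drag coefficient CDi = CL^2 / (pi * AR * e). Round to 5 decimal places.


Step 1: CL^2 = 1.131^2 = 1.279161
Step 2: pi * AR * e = 3.14159 * 10.3 * 0.75 = 24.268803
Step 3: CDi = 1.279161 / 24.268803 = 0.05271

0.05271


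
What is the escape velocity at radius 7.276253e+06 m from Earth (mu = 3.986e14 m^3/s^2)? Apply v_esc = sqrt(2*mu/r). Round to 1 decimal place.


Step 1: 2*mu/r = 2 * 3.986e14 / 7.276253e+06 = 109561885.7673
Step 2: v_esc = sqrt(109561885.7673) = 10467.2 m/s

10467.2
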